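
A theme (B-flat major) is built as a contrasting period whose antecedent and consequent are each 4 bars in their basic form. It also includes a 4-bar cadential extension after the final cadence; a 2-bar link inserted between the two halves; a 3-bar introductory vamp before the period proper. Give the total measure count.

17 measures

Basic contrasting period: 4 + 4 = 8 bars.
8 (basic form) + 4 (cadential extension) + 2 (link) + 3 (introduction) = 17.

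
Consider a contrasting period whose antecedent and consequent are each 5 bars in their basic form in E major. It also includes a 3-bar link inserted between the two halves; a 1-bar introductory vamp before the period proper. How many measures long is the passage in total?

Basic contrasting period: 5 + 5 = 10 bars.
10 (basic form) + 3 (link) + 1 (introduction) = 14.

14 measures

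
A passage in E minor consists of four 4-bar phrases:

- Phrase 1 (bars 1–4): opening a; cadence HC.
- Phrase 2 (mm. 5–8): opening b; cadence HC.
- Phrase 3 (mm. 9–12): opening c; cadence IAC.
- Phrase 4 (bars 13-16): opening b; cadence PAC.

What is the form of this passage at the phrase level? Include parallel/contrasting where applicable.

contrasting double period

Four phrases in two halves: the first half (mm. 1–8) ends with a half cadence, the second (mm. 9-16) with a perfect authentic cadence — a large antecedent–consequent pair, i.e. a double period.
Phrase 3 begins with different material from phrase 1, making it contrasting.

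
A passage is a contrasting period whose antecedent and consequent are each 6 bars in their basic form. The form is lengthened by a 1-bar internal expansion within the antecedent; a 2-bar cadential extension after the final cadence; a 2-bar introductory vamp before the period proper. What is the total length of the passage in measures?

17 measures

Basic contrasting period: 6 + 6 = 12 bars.
12 (basic form) + 1 (internal expansion) + 2 (cadential extension) + 2 (introduction) = 17.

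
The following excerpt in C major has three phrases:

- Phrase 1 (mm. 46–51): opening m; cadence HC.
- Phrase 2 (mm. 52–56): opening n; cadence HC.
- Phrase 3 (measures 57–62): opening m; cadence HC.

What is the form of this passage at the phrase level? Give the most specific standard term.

The final phrase closes with a half cadence, which is not stronger than the preceding half cadence; the 3 phrases lack an overall antecedent–consequent design and so form a phrase group.

phrase group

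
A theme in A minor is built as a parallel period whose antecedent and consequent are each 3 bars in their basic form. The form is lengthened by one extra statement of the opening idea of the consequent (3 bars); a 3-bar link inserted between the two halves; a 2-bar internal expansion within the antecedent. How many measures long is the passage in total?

Basic parallel period: 3 + 3 = 6 bars.
6 (basic form) + 3 (extra statement) + 3 (link) + 2 (internal expansion) = 14.

14 measures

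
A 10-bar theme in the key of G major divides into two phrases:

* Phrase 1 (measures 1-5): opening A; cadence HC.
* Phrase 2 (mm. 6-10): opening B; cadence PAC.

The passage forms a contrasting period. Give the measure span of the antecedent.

measures 1–5

The phrase ending with the weaker cadence (half cadence) is the antecedent; the one ending more conclusively (perfect authentic cadence) is the consequent. The antecedent is measures 1–5.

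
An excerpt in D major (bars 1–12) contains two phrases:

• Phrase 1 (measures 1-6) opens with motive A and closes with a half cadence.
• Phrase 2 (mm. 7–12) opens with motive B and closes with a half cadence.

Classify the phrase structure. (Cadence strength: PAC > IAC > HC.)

phrase group

The second phrase closes with a half cadence, which is not stronger than the first phrase's half cadence; without a weak→strong cadential pair there is no antecedent–consequent relationship, so this is a phrase group rather than a period.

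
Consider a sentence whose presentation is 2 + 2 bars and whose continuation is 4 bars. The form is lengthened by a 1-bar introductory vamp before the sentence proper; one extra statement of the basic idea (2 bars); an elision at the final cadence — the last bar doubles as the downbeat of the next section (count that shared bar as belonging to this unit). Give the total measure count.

Basic sentence: 2 + 2 + 4 = 8 bars.
8 (basic form) + 1 (introduction) + 2 (extra statement) = 11.
The elision shares a bar with the next section but does not change this unit's count.

11 measures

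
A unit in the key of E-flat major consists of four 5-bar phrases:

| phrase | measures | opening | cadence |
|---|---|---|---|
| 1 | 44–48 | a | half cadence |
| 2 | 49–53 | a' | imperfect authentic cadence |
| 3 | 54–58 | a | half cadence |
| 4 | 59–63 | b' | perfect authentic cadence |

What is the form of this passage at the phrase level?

parallel double period

Four phrases in two halves: the first half (measures 44–53) ends with an imperfect authentic cadence, the second (mm. 54–63) with a perfect authentic cadence — a large antecedent–consequent pair, i.e. a double period.
Phrase 3 begins with the same material as phrase 1, making it parallel.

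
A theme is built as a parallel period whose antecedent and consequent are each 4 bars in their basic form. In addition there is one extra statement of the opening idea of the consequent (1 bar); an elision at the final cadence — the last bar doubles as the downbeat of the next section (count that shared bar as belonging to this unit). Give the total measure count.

9 measures

Basic parallel period: 4 + 4 = 8 bars.
8 (basic form) + 1 (extra statement) = 9.
The elision shares a bar with the next section but does not change this unit's count.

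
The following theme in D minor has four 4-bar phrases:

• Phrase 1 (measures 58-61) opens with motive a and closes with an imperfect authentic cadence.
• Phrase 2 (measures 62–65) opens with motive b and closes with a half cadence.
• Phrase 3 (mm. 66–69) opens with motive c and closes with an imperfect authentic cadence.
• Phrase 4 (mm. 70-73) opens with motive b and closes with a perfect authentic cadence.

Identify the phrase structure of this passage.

contrasting double period

Four phrases in two halves: the first half (mm. 58–65) ends with a half cadence, the second (bars 66-73) with a perfect authentic cadence — a large antecedent–consequent pair, i.e. a double period.
Phrase 3 begins with different material from phrase 1, making it contrasting.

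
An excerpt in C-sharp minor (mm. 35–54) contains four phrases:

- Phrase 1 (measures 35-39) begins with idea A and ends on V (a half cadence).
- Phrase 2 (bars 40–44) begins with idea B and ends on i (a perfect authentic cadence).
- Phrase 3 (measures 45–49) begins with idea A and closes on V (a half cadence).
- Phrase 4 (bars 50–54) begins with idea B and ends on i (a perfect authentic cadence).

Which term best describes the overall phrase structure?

The cadence pattern HC–PAC–HC–PAC is weak–strong twice, and phrases 3–4 restate phrases 1–2: a period heard twice, not a double period (which would end weakly at phrase 2).

repeated period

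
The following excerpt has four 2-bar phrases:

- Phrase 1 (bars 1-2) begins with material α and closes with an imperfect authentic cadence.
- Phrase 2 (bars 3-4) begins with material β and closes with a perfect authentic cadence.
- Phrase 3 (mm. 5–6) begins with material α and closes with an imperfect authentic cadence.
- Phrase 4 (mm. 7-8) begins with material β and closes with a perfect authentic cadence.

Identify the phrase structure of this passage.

The cadence pattern IAC–PAC–IAC–PAC is weak–strong twice, and phrases 3–4 restate phrases 1–2: a period heard twice, not a double period (which would end weakly at phrase 2).

repeated period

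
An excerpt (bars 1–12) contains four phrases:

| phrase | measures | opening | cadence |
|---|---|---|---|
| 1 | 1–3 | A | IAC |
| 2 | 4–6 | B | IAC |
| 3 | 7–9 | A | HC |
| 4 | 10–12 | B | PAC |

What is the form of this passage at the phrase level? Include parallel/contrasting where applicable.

parallel double period

Four phrases in two halves: the first half (measures 1-6) ends with an imperfect authentic cadence, the second (measures 7–12) with a perfect authentic cadence — a large antecedent–consequent pair, i.e. a double period.
Phrase 3 begins with the same material as phrase 1, making it parallel.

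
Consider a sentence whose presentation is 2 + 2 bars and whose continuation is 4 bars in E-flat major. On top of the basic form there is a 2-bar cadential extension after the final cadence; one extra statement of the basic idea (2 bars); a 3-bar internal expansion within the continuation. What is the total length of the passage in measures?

Basic sentence: 2 + 2 + 4 = 8 bars.
8 (basic form) + 2 (cadential extension) + 2 (extra statement) + 3 (internal expansion) = 15.

15 measures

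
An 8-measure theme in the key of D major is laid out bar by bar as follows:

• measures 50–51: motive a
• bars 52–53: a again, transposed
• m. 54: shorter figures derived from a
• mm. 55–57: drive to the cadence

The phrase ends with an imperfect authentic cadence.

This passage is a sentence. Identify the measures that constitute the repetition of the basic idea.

The presentation of a sentence is the basic idea (mm. 50-51) plus its repetition (measures 52-53); the repetition of the basic idea is therefore measures 52–53.

measures 52–53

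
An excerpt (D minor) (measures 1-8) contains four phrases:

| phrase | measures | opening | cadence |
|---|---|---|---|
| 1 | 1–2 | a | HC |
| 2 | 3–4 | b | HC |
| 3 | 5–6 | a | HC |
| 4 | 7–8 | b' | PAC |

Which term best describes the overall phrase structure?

parallel double period

Four phrases in two halves: the first half (measures 1–4) ends with a half cadence, the second (mm. 5–8) with a perfect authentic cadence — a large antecedent–consequent pair, i.e. a double period.
Phrase 3 begins with the same material as phrase 1, making it parallel.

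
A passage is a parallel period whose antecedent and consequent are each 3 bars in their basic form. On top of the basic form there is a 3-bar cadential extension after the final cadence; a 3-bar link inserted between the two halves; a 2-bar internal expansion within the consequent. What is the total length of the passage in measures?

14 measures

Basic parallel period: 3 + 3 = 6 bars.
6 (basic form) + 3 (cadential extension) + 3 (link) + 2 (internal expansion) = 14.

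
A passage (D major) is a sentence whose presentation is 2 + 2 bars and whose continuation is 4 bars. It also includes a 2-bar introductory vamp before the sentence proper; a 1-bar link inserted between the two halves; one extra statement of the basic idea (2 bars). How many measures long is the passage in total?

13 measures

Basic sentence: 2 + 2 + 4 = 8 bars.
8 (basic form) + 2 (introduction) + 1 (link) + 2 (extra statement) = 13.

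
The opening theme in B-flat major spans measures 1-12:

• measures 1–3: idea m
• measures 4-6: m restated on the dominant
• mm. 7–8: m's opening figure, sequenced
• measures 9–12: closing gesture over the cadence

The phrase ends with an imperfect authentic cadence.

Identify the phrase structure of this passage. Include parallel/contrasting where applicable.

Basic idea (measures 1-3) + its repetition (measures 4-6) form the presentation; fragmentation and cadence (mm. 7–12) form the continuation — the 12-bar whole is a sentence.

sentence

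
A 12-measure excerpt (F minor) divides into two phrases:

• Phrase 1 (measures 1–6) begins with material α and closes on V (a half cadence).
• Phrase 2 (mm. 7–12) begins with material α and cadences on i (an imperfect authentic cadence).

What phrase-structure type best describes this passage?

Phrase 1 ends with a half cadence (weaker) and phrase 2 with an imperfect authentic cadence (stronger): antecedent + consequent = a period.
The two phrases open with the same material (α / α), so the period is parallel.

parallel period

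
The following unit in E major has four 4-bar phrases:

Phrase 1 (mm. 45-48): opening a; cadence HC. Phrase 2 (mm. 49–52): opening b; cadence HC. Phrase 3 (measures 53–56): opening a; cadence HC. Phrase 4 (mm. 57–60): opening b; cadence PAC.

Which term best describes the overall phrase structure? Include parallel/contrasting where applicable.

Four phrases in two halves: the first half (measures 45–52) ends with a half cadence, the second (measures 53–60) with a perfect authentic cadence — a large antecedent–consequent pair, i.e. a double period.
Phrase 3 begins with the same material as phrase 1, making it parallel.

parallel double period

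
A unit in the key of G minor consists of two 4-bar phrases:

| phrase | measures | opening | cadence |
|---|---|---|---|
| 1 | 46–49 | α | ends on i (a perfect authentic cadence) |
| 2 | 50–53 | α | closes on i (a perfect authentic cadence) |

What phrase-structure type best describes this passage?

Both phrases have the same opening (α) and the same cadence (perfect authentic cadence): the second is a restatement, not a consequent, so this is a repeated phrase rather than a period.

repeated phrase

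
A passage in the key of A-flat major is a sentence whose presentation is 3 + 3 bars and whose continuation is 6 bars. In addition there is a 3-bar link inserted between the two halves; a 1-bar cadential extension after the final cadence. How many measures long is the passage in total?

16 measures

Basic sentence: 3 + 3 + 6 = 12 bars.
12 (basic form) + 3 (link) + 1 (cadential extension) = 16.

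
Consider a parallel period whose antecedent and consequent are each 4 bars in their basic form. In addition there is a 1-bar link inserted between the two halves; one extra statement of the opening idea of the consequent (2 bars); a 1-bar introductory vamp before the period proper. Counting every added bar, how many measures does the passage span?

12 measures

Basic parallel period: 4 + 4 = 8 bars.
8 (basic form) + 1 (link) + 2 (extra statement) + 1 (introduction) = 12.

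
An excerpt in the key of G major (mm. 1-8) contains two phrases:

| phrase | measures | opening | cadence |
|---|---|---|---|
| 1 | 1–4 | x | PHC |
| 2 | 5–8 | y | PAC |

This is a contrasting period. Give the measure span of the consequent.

measures 5–8

The phrase ending with the weaker cadence (Phrygian half cadence) is the antecedent; the one ending more conclusively (perfect authentic cadence) is the consequent. The consequent is measures 5–8.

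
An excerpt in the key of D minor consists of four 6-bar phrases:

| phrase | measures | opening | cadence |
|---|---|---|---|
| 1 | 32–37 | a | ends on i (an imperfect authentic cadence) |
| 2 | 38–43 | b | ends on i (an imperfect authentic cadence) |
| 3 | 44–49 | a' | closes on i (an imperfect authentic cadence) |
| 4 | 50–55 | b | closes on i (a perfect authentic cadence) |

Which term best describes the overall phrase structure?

parallel double period

Four phrases in two halves: the first half (mm. 32–43) ends with an imperfect authentic cadence, the second (mm. 44–55) with a perfect authentic cadence — a large antecedent–consequent pair, i.e. a double period.
Phrase 3 begins with the same material as phrase 1, making it parallel.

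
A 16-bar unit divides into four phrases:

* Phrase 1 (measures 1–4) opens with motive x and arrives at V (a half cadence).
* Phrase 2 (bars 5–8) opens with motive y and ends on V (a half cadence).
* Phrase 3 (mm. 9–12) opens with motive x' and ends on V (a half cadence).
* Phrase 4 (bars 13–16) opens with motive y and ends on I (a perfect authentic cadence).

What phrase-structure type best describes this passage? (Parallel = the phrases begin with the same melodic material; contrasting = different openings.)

Four phrases in two halves: the first half (mm. 1-8) ends with a half cadence, the second (measures 9–16) with a perfect authentic cadence — a large antecedent–consequent pair, i.e. a double period.
Phrase 3 begins with the same material as phrase 1, making it parallel.

parallel double period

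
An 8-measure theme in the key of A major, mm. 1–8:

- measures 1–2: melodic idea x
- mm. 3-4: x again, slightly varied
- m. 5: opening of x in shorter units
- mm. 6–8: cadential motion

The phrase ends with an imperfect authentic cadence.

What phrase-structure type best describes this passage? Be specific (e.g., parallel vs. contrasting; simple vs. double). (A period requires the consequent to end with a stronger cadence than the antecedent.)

sentence

Basic idea (mm. 1–2) + its repetition (bars 3–4) form the presentation; fragmentation and cadence (mm. 5-8) form the continuation — the 8-bar whole is a sentence.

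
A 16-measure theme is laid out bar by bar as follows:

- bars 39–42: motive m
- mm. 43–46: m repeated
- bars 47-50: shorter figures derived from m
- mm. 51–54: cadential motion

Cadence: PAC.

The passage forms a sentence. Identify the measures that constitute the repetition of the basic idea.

measures 43–46

The presentation of a sentence is the basic idea (mm. 39–42) plus its repetition (bars 43–46); the repetition of the basic idea is therefore mm. 43-46.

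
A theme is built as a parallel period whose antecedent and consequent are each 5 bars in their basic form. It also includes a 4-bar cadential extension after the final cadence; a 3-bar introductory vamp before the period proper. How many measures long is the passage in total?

17 measures

Basic parallel period: 5 + 5 = 10 bars.
10 (basic form) + 4 (cadential extension) + 3 (introduction) = 17.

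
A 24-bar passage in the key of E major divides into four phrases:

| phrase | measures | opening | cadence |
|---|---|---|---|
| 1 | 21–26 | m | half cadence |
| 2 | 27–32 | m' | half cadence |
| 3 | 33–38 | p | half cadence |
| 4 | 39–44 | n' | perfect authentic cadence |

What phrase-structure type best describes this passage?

Four phrases in two halves: the first half (mm. 21–32) ends with a half cadence, the second (mm. 33–44) with a perfect authentic cadence — a large antecedent–consequent pair, i.e. a double period.
Phrase 3 begins with different material from phrase 1, making it contrasting.

contrasting double period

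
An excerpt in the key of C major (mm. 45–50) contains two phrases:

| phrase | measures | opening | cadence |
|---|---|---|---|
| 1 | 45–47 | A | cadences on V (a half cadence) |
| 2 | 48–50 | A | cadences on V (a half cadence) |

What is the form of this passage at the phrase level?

Both phrases have the same opening (A) and the same cadence (half cadence): the second is a restatement, not a consequent, so this is a repeated phrase rather than a period.

repeated phrase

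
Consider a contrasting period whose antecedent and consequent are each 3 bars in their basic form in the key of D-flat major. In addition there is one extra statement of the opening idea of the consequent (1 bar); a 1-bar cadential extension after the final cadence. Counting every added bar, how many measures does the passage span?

8 measures

Basic contrasting period: 3 + 3 = 6 bars.
6 (basic form) + 1 (extra statement) + 1 (cadential extension) = 8.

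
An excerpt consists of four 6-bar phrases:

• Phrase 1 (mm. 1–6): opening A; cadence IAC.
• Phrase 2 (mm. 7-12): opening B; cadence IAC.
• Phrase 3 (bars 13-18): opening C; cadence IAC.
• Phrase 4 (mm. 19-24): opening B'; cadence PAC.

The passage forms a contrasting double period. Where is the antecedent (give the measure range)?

measures 1–12

In a double period the four phrases pair into a large antecedent (phrases 1–2, ending imperfect authentic cadence) and a large consequent (phrases 3–4, ending perfect authentic cadence). The antecedent spans mm. 1-12.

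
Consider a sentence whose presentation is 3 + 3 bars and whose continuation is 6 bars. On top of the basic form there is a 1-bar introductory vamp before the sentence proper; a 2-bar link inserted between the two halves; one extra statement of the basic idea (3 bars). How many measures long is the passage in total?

Basic sentence: 3 + 3 + 6 = 12 bars.
12 (basic form) + 1 (introduction) + 2 (link) + 3 (extra statement) = 18.

18 measures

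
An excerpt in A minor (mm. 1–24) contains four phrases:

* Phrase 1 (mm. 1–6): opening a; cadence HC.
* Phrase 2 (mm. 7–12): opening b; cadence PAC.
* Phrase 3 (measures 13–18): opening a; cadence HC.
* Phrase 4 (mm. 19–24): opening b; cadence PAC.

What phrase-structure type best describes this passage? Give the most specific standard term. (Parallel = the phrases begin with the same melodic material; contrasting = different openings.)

The cadence pattern HC–PAC–HC–PAC is weak–strong twice, and phrases 3–4 restate phrases 1–2: a period heard twice, not a double period (which would end weakly at phrase 2).

repeated period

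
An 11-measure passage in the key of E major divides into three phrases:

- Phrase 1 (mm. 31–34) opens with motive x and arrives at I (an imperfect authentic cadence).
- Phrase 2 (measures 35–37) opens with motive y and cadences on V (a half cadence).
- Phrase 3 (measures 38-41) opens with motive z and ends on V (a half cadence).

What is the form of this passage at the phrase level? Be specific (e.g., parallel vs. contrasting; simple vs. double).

The final phrase closes with a half cadence, which is not stronger than the preceding half cadence; the 3 phrases lack an overall antecedent–consequent design and so form a phrase group.

phrase group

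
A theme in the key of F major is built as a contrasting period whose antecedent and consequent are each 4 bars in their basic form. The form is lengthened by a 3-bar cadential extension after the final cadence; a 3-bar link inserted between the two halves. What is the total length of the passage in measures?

14 measures

Basic contrasting period: 4 + 4 = 8 bars.
8 (basic form) + 3 (cadential extension) + 3 (link) = 14.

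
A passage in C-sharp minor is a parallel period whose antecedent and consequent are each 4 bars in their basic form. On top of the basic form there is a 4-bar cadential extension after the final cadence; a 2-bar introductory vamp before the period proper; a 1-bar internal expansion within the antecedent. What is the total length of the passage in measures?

Basic parallel period: 4 + 4 = 8 bars.
8 (basic form) + 4 (cadential extension) + 2 (introduction) + 1 (internal expansion) = 15.

15 measures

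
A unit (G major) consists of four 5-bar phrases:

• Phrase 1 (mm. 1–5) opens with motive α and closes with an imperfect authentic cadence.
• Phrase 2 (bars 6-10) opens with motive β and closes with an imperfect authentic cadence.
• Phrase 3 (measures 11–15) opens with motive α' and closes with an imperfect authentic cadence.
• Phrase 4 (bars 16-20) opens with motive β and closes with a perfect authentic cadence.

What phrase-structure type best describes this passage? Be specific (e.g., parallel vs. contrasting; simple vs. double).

parallel double period

Four phrases in two halves: the first half (bars 1–10) ends with an imperfect authentic cadence, the second (mm. 11–20) with a perfect authentic cadence — a large antecedent–consequent pair, i.e. a double period.
Phrase 3 begins with the same material as phrase 1, making it parallel.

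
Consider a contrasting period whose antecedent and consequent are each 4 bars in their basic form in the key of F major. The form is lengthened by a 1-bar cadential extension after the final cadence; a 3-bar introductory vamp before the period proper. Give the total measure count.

Basic contrasting period: 4 + 4 = 8 bars.
8 (basic form) + 1 (cadential extension) + 3 (introduction) = 12.

12 measures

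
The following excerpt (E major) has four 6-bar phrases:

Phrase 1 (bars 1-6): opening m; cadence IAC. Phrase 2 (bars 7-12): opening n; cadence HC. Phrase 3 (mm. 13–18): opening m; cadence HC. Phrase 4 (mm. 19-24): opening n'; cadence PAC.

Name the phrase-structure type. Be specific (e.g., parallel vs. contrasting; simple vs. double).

parallel double period

Four phrases in two halves: the first half (mm. 1-12) ends with a half cadence, the second (measures 13-24) with a perfect authentic cadence — a large antecedent–consequent pair, i.e. a double period.
Phrase 3 begins with the same material as phrase 1, making it parallel.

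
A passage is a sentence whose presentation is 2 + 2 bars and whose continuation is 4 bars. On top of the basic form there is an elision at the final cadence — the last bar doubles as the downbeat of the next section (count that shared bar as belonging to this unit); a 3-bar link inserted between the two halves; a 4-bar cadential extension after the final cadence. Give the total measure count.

15 measures

Basic sentence: 2 + 2 + 4 = 8 bars.
8 (basic form) + 3 (link) + 4 (cadential extension) = 15.
The elision shares a bar with the next section but does not change this unit's count.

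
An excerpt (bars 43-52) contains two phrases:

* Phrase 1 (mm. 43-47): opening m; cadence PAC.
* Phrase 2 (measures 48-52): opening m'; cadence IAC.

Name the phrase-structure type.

The second phrase closes with an imperfect authentic cadence, which is not stronger than the first phrase's perfect authentic cadence; without a weak→strong cadential pair there is no antecedent–consequent relationship, so this is a phrase group rather than a period.

phrase group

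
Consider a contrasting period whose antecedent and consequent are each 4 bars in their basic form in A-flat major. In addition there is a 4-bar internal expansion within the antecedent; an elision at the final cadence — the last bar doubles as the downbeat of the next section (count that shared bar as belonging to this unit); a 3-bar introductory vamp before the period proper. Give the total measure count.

15 measures

Basic contrasting period: 4 + 4 = 8 bars.
8 (basic form) + 4 (internal expansion) + 3 (introduction) = 15.
The elision shares a bar with the next section but does not change this unit's count.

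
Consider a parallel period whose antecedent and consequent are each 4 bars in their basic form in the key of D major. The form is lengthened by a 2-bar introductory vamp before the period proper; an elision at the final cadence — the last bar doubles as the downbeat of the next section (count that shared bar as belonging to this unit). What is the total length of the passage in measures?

Basic parallel period: 4 + 4 = 8 bars.
8 (basic form) + 2 (introduction) = 10.
The elision shares a bar with the next section but does not change this unit's count.

10 measures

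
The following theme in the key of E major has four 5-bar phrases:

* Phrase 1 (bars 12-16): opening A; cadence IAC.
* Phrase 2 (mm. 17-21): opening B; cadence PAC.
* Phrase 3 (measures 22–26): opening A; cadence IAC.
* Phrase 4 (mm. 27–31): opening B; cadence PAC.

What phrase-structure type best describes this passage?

The cadence pattern IAC–PAC–IAC–PAC is weak–strong twice, and phrases 3–4 restate phrases 1–2: a period heard twice, not a double period (which would end weakly at phrase 2).

repeated period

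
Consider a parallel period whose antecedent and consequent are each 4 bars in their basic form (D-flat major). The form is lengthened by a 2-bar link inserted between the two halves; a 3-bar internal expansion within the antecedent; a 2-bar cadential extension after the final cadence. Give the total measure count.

15 measures

Basic parallel period: 4 + 4 = 8 bars.
8 (basic form) + 2 (link) + 3 (internal expansion) + 2 (cadential extension) = 15.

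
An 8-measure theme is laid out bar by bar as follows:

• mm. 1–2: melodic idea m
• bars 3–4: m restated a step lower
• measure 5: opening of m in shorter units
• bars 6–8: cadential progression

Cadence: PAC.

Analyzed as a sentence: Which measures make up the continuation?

After the presentation (mm. 1–4), the continuation covers the fragmentation through the cadence: measures 5-8.

measures 5–8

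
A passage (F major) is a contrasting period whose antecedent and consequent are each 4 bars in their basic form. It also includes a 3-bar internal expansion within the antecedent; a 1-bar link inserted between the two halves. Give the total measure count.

Basic contrasting period: 4 + 4 = 8 bars.
8 (basic form) + 3 (internal expansion) + 1 (link) = 12.

12 measures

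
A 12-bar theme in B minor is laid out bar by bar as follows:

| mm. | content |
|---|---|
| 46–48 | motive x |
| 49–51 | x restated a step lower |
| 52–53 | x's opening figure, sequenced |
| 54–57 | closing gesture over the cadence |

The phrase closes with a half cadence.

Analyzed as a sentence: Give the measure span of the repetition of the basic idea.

The presentation of a sentence is the basic idea (bars 46-48) plus its repetition (bars 49-51); the repetition of the basic idea is therefore measures 49–51.

measures 49–51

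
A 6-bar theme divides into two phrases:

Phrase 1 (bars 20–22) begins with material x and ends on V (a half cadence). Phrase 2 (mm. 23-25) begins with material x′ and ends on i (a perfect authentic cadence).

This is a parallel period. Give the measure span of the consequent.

measures 23–25

The phrase ending with the weaker cadence (half cadence) is the antecedent; the one ending more conclusively (perfect authentic cadence) is the consequent. The consequent is measures 23–25.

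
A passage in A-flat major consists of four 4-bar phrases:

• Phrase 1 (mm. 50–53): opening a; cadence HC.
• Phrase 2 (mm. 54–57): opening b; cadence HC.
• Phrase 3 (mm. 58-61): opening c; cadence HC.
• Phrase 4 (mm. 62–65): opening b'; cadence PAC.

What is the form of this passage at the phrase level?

Four phrases in two halves: the first half (mm. 50-57) ends with a half cadence, the second (bars 58-65) with a perfect authentic cadence — a large antecedent–consequent pair, i.e. a double period.
Phrase 3 begins with different material from phrase 1, making it contrasting.

contrasting double period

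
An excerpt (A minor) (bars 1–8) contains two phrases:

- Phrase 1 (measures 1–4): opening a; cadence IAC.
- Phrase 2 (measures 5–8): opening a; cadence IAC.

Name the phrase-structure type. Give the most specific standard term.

repeated phrase

Both phrases have the same opening (a) and the same cadence (imperfect authentic cadence): the second is a restatement, not a consequent, so this is a repeated phrase rather than a period.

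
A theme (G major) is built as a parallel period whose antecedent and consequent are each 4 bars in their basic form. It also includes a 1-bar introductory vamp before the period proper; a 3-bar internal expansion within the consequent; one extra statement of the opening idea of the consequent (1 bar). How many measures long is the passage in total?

Basic parallel period: 4 + 4 = 8 bars.
8 (basic form) + 1 (introduction) + 3 (internal expansion) + 1 (extra statement) = 13.

13 measures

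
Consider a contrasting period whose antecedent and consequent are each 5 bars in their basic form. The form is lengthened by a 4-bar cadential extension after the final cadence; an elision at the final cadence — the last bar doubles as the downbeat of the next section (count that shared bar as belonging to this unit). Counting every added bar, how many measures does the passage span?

14 measures

Basic contrasting period: 5 + 5 = 10 bars.
10 (basic form) + 4 (cadential extension) = 14.
The elision shares a bar with the next section but does not change this unit's count.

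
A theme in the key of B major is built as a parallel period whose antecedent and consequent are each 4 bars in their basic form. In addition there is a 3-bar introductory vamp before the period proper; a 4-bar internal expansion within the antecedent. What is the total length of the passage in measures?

15 measures

Basic parallel period: 4 + 4 = 8 bars.
8 (basic form) + 3 (introduction) + 4 (internal expansion) = 15.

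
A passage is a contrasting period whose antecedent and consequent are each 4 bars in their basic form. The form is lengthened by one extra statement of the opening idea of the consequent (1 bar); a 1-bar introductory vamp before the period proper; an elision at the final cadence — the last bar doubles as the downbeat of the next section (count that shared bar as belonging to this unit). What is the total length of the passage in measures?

Basic contrasting period: 4 + 4 = 8 bars.
8 (basic form) + 1 (extra statement) + 1 (introduction) = 10.
The elision shares a bar with the next section but does not change this unit's count.

10 measures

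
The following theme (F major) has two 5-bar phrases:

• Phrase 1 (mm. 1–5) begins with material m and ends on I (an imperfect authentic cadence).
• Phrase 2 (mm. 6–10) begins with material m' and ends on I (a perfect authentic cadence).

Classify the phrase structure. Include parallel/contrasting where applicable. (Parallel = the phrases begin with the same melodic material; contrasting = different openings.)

parallel period

Phrase 1 ends with an imperfect authentic cadence (weaker) and phrase 2 with a perfect authentic cadence (stronger): antecedent + consequent = a period.
The two phrases open with the same material (m / m'), so the period is parallel.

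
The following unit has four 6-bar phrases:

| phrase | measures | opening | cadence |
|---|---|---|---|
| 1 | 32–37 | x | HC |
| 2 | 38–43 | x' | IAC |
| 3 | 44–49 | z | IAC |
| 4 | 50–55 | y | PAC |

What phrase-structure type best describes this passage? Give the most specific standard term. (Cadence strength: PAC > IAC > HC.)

Four phrases in two halves: the first half (measures 32-43) ends with an imperfect authentic cadence, the second (bars 44–55) with a perfect authentic cadence — a large antecedent–consequent pair, i.e. a double period.
Phrase 3 begins with different material from phrase 1, making it contrasting.

contrasting double period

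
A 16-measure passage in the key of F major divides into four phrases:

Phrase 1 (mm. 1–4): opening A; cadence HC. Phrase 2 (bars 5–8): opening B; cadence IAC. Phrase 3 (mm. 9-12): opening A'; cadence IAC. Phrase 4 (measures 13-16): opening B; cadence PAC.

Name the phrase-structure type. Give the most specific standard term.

Four phrases in two halves: the first half (bars 1–8) ends with an imperfect authentic cadence, the second (mm. 9-16) with a perfect authentic cadence — a large antecedent–consequent pair, i.e. a double period.
Phrase 3 begins with the same material as phrase 1, making it parallel.

parallel double period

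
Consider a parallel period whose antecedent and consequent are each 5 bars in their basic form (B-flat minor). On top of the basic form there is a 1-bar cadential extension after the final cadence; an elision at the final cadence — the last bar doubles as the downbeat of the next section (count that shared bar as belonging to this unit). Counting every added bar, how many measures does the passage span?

11 measures

Basic parallel period: 5 + 5 = 10 bars.
10 (basic form) + 1 (cadential extension) = 11.
The elision shares a bar with the next section but does not change this unit's count.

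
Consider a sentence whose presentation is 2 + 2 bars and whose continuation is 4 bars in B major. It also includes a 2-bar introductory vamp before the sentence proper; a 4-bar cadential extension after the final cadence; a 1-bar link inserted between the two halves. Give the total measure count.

15 measures

Basic sentence: 2 + 2 + 4 = 8 bars.
8 (basic form) + 2 (introduction) + 4 (cadential extension) + 1 (link) = 15.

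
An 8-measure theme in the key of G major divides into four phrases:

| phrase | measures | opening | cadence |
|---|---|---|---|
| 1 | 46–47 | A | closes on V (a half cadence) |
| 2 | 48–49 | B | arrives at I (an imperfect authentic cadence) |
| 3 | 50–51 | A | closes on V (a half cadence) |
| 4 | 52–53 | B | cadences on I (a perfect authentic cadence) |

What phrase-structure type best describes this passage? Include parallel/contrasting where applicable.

Four phrases in two halves: the first half (mm. 46–49) ends with an imperfect authentic cadence, the second (bars 50–53) with a perfect authentic cadence — a large antecedent–consequent pair, i.e. a double period.
Phrase 3 begins with the same material as phrase 1, making it parallel.

parallel double period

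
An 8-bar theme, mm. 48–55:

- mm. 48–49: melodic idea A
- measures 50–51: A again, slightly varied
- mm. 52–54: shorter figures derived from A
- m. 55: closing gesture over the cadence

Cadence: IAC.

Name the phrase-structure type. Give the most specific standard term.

sentence

Basic idea (measures 48-49) + its repetition (measures 50–51) form the presentation; fragmentation and cadence (mm. 52–55) form the continuation — the 8-bar whole is a sentence.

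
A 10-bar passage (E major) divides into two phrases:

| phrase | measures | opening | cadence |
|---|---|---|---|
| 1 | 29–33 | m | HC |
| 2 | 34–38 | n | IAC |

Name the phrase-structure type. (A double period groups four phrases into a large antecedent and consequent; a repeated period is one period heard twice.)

contrasting period

Phrase 1 ends with a half cadence (weaker) and phrase 2 with an imperfect authentic cadence (stronger): antecedent + consequent = a period.
The two phrases open with different material (m / n), so the period is contrasting.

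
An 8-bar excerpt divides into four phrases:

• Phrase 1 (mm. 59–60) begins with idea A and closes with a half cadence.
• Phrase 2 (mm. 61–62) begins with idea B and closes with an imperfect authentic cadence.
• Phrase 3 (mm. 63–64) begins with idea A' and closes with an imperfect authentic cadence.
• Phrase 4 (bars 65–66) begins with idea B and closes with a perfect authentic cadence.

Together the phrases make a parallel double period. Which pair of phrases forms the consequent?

In a double period the first pair of phrases (ending imperfect authentic cadence) is the large antecedent and the second pair (ending perfect authentic cadence) is the large consequent; the consequent is phrases 3 and 4.

phrases 3 and 4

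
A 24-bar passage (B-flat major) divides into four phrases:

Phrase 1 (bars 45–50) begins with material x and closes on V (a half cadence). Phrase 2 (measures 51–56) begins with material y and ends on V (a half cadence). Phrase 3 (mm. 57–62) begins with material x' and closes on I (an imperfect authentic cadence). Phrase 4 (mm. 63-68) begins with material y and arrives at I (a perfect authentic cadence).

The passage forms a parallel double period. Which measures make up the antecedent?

In a double period the first pair of phrases (ending half cadence) is the large antecedent and the second pair (ending perfect authentic cadence) is the large consequent; the antecedent is measures 45–56.

measures 45–56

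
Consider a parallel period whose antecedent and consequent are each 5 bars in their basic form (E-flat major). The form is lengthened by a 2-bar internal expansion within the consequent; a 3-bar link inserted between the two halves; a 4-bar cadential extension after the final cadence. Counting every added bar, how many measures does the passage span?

19 measures

Basic parallel period: 5 + 5 = 10 bars.
10 (basic form) + 2 (internal expansion) + 3 (link) + 4 (cadential extension) = 19.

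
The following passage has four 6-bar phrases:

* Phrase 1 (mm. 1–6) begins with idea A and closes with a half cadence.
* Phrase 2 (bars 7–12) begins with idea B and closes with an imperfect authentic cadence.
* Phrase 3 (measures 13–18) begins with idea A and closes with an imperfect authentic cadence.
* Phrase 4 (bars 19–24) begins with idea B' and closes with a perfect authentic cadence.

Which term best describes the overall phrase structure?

Four phrases in two halves: the first half (measures 1–12) ends with an imperfect authentic cadence, the second (bars 13–24) with a perfect authentic cadence — a large antecedent–consequent pair, i.e. a double period.
Phrase 3 begins with the same material as phrase 1, making it parallel.

parallel double period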